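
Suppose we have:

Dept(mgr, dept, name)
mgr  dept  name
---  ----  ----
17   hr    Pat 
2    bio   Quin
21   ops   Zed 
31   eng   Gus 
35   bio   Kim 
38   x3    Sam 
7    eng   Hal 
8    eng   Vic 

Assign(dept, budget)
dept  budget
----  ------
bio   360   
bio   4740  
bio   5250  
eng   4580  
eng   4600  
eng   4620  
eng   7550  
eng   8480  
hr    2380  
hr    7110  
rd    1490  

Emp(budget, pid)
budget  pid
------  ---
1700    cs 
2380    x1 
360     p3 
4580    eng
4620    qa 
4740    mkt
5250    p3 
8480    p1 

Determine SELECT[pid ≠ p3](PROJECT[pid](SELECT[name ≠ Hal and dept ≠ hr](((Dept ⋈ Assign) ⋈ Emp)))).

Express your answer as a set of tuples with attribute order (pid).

Joining Dept and Assign on dept yields {(17, hr, Pat, 2380), (17, hr, Pat, 7110), (2, bio, Quin, 360), (2, bio, Quin, 4740), (2, bio, Quin, 5250), (31, eng, Gus, 4580), (31, eng, Gus, 4600), (31, eng, Gus, 4620), (31, eng, Gus, 7550), (31, eng, Gus, 8480), (35, bio, Kim, 360), (35, bio, Kim, 4740), (35, bio, Kim, 5250), (7, eng, Hal, 4580), (7, eng, Hal, 4600), (7, eng, Hal, 4620), (7, eng, Hal, 7550), (7, eng, Hal, 8480), (8, eng, Vic, 4580), (8, eng, Vic, 4600), (8, eng, Vic, 4620), (8, eng, Vic, 7550), (8, eng, Vic, 8480)}.
Joining (Dept ⋈ Assign) and Emp on budget yields {(17, hr, Pat, 2380, x1), (2, bio, Quin, 360, p3), (2, bio, Quin, 4740, mkt), (2, bio, Quin, 5250, p3), (31, eng, Gus, 4580, eng), (31, eng, Gus, 4620, qa), (31, eng, Gus, 8480, p1), (35, bio, Kim, 360, p3), (35, bio, Kim, 4740, mkt), (35, bio, Kim, 5250, p3), (7, eng, Hal, 4580, eng), (7, eng, Hal, 4620, qa), (7, eng, Hal, 8480, p1), (8, eng, Vic, 4580, eng), (8, eng, Vic, 4620, qa), (8, eng, Vic, 8480, p1)}.
Filtering on name ≠ Hal and dept ≠ hr leaves {(2, bio, Quin, 360, p3), (2, bio, Quin, 4740, mkt), (2, bio, Quin, 5250, p3), (31, eng, Gus, 4580, eng), (31, eng, Gus, 4620, qa), (31, eng, Gus, 8480, p1), (35, bio, Kim, 360, p3), (35, bio, Kim, 4740, mkt), (35, bio, Kim, 5250, p3), (8, eng, Vic, 4580, eng), (8, eng, Vic, 4620, qa), (8, eng, Vic, 8480, p1)}.
π[pid]: project onto (pid) (7 duplicate(s) eliminated) → {eng, mkt, p1, p3, qa}
Filtering on pid ≠ p3 leaves {eng, mkt, p1, qa}.

{eng, mkt, p1, qa}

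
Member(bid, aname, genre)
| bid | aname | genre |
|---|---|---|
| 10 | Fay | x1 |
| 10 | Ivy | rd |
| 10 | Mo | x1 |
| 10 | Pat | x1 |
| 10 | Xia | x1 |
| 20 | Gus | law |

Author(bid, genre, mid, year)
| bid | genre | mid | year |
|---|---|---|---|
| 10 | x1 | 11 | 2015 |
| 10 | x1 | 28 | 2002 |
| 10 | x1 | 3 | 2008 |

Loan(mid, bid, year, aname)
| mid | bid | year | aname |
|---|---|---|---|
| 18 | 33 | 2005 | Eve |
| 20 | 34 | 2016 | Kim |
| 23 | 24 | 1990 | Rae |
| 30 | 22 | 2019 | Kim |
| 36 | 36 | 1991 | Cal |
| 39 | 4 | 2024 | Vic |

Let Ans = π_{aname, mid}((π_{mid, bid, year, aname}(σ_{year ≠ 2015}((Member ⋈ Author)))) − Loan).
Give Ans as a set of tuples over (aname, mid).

{(Fay, 28), (Fay, 3), (Mo, 28), (Mo, 3), (Pat, 28), (Pat, 3), (Xia, 28), (Xia, 3)}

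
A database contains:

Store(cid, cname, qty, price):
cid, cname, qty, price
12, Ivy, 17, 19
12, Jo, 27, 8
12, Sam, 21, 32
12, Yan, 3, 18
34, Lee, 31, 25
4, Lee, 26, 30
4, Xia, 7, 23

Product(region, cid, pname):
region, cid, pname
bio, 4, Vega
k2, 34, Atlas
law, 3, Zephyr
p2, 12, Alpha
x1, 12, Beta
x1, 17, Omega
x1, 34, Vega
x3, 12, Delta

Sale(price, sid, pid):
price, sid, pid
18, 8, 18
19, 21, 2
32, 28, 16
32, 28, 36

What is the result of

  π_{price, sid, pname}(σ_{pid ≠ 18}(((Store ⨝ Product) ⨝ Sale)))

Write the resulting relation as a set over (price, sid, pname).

{(19, 21, Alpha), (19, 21, Beta), (19, 21, Delta), (32, 28, Alpha), (32, 28, Beta), (32, 28, Delta)}

Natural join on cid: {(12, Ivy, 17, 19, p2, Alpha), (12, Ivy, 17, 19, x1, Beta), (12, Ivy, 17, 19, x3, Delta), (12, Jo, 27, 8, p2, Alpha), (12, Jo, 27, 8, x1, Beta), (12, Jo, 27, 8, x3, Delta), (12, Sam, 21, 32, p2, Alpha), (12, Sam, 21, 32, x1, Beta), (12, Sam, 21, 32, x3, Delta), (12, Yan, 3, 18, p2, Alpha), (12, Yan, 3, 18, x1, Beta), (12, Yan, 3, 18, x3, Delta), (34, Lee, 31, 25, k2, Atlas), (34, Lee, 31, 25, x1, Vega), (4, Lee, 26, 30, bio, Vega), (4, Xia, 7, 23, bio, Vega)}
Natural join on price: {(12, Ivy, 17, 19, p2, Alpha, 21, 2), (12, Ivy, 17, 19, x1, Beta, 21, 2), (12, Ivy, 17, 19, x3, Delta, 21, 2), (12, Sam, 21, 32, p2, Alpha, 28, 16), (12, Sam, 21, 32, p2, Alpha, 28, 36), (12, Sam, 21, 32, x1, Beta, 28, 16), (12, Sam, 21, 32, x1, Beta, 28, 36), (12, Sam, 21, 32, x3, Delta, 28, 16), (12, Sam, 21, 32, x3, Delta, 28, 36), (12, Yan, 3, 18, p2, Alpha, 8, 18), (12, Yan, 3, 18, x1, Beta, 8, 18), (12, Yan, 3, 18, x3, Delta, 8, 18)}
σ[pid ≠ 18]: keep tuples satisfying pid ≠ 18 → {(12, Ivy, 17, 19, p2, Alpha, 21, 2), (12, Ivy, 17, 19, x1, Beta, 21, 2), (12, Ivy, 17, 19, x3, Delta, 21, 2), (12, Sam, 21, 32, p2, Alpha, 28, 16), (12, Sam, 21, 32, p2, Alpha, 28, 36), (12, Sam, 21, 32, x1, Beta, 28, 16), (12, Sam, 21, 32, x1, Beta, 28, 36), (12, Sam, 21, 32, x3, Delta, 28, 16), (12, Sam, 21, 32, x3, Delta, 28, 36)}
π_{price, sid, pname} gives {(19, 21, Alpha), (19, 21, Beta), (19, 21, Delta), (32, 28, Alpha), (32, 28, Beta), (32, 28, Delta)} (3 duplicate(s) eliminated).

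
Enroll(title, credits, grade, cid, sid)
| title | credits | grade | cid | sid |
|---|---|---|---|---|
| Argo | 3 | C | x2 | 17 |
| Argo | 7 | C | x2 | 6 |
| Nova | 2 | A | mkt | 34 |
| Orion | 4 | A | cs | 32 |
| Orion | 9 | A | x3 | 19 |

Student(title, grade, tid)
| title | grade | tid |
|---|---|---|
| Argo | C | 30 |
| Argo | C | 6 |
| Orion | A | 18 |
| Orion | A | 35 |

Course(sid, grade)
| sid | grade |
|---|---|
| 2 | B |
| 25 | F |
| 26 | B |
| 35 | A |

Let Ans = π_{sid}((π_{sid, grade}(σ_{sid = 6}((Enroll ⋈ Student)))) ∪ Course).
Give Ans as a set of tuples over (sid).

{2, 25, 26, 35, 6}

Joining Enroll and Student on title, grade yields {(Argo, 3, C, x2, 17, 30), (Argo, 3, C, x2, 17, 6), (Argo, 7, C, x2, 6, 30), (Argo, 7, C, x2, 6, 6), (Orion, 4, A, cs, 32, 18), (Orion, 4, A, cs, 32, 35), (Orion, 9, A, x3, 19, 18), (Orion, 9, A, x3, 19, 35)}.
Apply σ_{sid = 6}; surviving tuples: {(Argo, 7, C, x2, 6, 30), (Argo, 7, C, x2, 6, 6)}
π_{sid, grade} gives {(6, C)} (1 duplicate(s) eliminated).
Set union of the two operands is {(2, B), (25, F), (26, B), (35, A), (6, C)}.
π_{sid} gives {2, 25, 26, 35, 6}.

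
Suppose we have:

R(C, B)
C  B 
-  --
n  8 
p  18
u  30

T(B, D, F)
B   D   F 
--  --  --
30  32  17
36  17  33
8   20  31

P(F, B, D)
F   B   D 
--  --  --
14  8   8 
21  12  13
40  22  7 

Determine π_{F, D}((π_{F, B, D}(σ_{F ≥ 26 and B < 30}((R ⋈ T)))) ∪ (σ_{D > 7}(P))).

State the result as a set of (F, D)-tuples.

{(14, 8), (21, 13), (31, 20)}

R ⋈ T (natural join on B): {(n, 8, 20, 31), (u, 30, 32, 17)}
Apply σ_{F ≥ 26 and B < 30}; surviving tuples: {(n, 8, 20, 31)}
Keep only column(s) F, B, D: {(31, 8, 20)}
Apply σ_{D > 7}; surviving tuples: {(14, 8, 8), (21, 12, 13)}
Taking the union: {(14, 8, 8), (21, 12, 13), (31, 8, 20)}
Keep only column(s) F, D: {(14, 8), (21, 13), (31, 20)}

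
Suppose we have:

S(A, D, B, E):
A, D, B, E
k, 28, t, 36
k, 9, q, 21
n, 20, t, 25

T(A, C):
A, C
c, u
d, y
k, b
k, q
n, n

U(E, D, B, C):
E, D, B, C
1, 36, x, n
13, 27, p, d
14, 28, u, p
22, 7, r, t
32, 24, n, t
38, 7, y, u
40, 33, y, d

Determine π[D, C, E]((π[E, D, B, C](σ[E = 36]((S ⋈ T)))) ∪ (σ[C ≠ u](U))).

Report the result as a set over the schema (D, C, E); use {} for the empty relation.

Joining S and T on A yields {(k, 28, t, 36, b), (k, 28, t, 36, q), (k, 9, q, 21, b), (k, 9, q, 21, q), (n, 20, t, 25, n)}.
Filtering on E = 36 leaves {(k, 28, t, 36, b), (k, 28, t, 36, q)}.
π[E, D, B, C]: project onto (E, D, B, C) → {(36, 28, t, b), (36, 28, t, q)}
Filtering on C ≠ u leaves {(1, 36, x, n), (13, 27, p, d), (14, 28, u, p), (22, 7, r, t), (32, 24, n, t), (40, 33, y, d)}.
Union: {(36, 28, t, b), (36, 28, t, q)} with {(1, 36, x, n), (13, 27, p, d), (14, 28, u, p), (22, 7, r, t), (32, 24, n, t), (40, 33, y, d)} → {(1, 36, x, n), (13, 27, p, d), (14, 28, u, p), (22, 7, r, t), (32, 24, n, t), (36, 28, t, b), (36, 28, t, q), (40, 33, y, d)}
π[D, C, E]: project onto (D, C, E) → {(24, t, 32), (27, d, 13), (28, b, 36), (28, p, 14), (28, q, 36), (33, d, 40), (36, n, 1), (7, t, 22)}

{(24, t, 32), (27, d, 13), (28, b, 36), (28, p, 14), (28, q, 36), (33, d, 40), (36, n, 1), (7, t, 22)}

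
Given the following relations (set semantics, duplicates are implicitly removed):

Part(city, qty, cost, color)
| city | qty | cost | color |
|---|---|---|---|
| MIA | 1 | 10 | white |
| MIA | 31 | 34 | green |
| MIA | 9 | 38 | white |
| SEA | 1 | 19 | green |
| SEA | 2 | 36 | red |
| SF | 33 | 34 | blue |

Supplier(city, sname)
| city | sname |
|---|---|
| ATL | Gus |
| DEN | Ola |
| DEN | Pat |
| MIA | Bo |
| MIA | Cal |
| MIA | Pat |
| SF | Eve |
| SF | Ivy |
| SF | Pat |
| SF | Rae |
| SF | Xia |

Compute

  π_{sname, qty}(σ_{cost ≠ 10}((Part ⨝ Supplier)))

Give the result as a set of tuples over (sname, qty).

{(Bo, 31), (Bo, 9), (Cal, 31), (Cal, 9), (Eve, 33), (Ivy, 33), (Pat, 31), (Pat, 33), (Pat, 9), (Rae, 33), (Xia, 33)}

Joining Part and Supplier on city yields {(MIA, 1, 10, white, Bo), (MIA, 1, 10, white, Cal), (MIA, 1, 10, white, Pat), (MIA, 31, 34, green, Bo), (MIA, 31, 34, green, Cal), (MIA, 31, 34, green, Pat), (MIA, 9, 38, white, Bo), (MIA, 9, 38, white, Cal), (MIA, 9, 38, white, Pat), (SF, 33, 34, blue, Eve), (SF, 33, 34, blue, Ivy), (SF, 33, 34, blue, Pat), (SF, 33, 34, blue, Rae), (SF, 33, 34, blue, Xia)}.
Selection cost ≠ 10: {(MIA, 31, 34, green, Bo), (MIA, 31, 34, green, Cal), (MIA, 31, 34, green, Pat), (MIA, 9, 38, white, Bo), (MIA, 9, 38, white, Cal), (MIA, 9, 38, white, Pat), (SF, 33, 34, blue, Eve), (SF, 33, 34, blue, Ivy), (SF, 33, 34, blue, Pat), (SF, 33, 34, blue, Rae), (SF, 33, 34, blue, Xia)}
Keep only column(s) sname, qty: {(Bo, 31), (Bo, 9), (Cal, 31), (Cal, 9), (Eve, 33), (Ivy, 33), (Pat, 31), (Pat, 33), (Pat, 9), (Rae, 33), (Xia, 33)}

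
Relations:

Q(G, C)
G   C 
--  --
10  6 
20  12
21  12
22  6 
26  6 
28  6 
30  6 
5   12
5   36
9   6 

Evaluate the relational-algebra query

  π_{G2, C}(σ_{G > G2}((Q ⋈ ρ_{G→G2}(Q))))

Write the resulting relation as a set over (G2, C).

{(10, 6), (20, 12), (22, 6), (26, 6), (28, 6), (5, 12), (9, 6)}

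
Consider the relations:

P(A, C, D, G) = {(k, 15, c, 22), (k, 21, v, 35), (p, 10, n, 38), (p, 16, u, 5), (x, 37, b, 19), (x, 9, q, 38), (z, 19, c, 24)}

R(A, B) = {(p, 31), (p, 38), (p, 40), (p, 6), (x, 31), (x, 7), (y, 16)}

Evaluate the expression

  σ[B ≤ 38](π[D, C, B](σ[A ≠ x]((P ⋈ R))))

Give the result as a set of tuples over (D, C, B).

{(n, 10, 31), (n, 10, 38), (n, 10, 6), (u, 16, 31), (u, 16, 38), (u, 16, 6)}

Joining P and R on A yields {(p, 10, n, 38, 31), (p, 10, n, 38, 38), (p, 10, n, 38, 40), (p, 10, n, 38, 6), (p, 16, u, 5, 31), (p, 16, u, 5, 38), (p, 16, u, 5, 40), (p, 16, u, 5, 6), (x, 37, b, 19, 31), (x, 37, b, 19, 7), (x, 9, q, 38, 31), (x, 9, q, 38, 7)}.
Apply σ_{A ≠ x}; surviving tuples: {(p, 10, n, 38, 31), (p, 10, n, 38, 38), (p, 10, n, 38, 40), (p, 10, n, 38, 6), (p, 16, u, 5, 31), (p, 16, u, 5, 38), (p, 16, u, 5, 40), (p, 16, u, 5, 6)}
π[D, C, B]: project onto (D, C, B) → {(n, 10, 31), (n, 10, 38), (n, 10, 40), (n, 10, 6), (u, 16, 31), (u, 16, 38), (u, 16, 40), (u, 16, 6)}
Apply σ_{B ≤ 38}; surviving tuples: {(n, 10, 31), (n, 10, 38), (n, 10, 6), (u, 16, 31), (u, 16, 38), (u, 16, 6)}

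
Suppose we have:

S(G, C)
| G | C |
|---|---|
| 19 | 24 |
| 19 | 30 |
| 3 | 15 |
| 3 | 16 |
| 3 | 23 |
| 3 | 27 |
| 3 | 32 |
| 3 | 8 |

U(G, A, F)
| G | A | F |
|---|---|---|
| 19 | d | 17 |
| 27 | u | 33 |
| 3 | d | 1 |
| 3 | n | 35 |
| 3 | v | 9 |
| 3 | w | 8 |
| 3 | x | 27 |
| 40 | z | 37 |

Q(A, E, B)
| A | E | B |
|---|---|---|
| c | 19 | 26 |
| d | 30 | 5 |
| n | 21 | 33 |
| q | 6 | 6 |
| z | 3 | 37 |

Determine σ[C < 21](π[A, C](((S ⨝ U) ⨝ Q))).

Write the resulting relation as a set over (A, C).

{(d, 15), (d, 16), (d, 8), (n, 15), (n, 16), (n, 8)}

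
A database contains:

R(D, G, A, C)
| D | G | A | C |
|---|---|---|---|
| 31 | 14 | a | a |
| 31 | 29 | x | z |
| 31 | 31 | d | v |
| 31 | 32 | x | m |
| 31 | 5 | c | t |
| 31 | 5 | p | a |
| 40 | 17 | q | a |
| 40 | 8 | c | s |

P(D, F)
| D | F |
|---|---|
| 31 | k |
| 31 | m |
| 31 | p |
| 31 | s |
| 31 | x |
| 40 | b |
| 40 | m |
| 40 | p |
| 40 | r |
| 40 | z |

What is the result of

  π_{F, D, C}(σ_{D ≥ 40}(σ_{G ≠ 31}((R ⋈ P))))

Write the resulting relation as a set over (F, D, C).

{(b, 40, a), (b, 40, s), (m, 40, a), (m, 40, s), (p, 40, a), (p, 40, s), (r, 40, a), (r, 40, s), (z, 40, a), (z, 40, s)}

Joining R and P on D yields {(31, 14, a, a, k), (31, 14, a, a, m), (31, 14, a, a, p), (31, 14, a, a, s), (31, 14, a, a, x), (31, 29, x, z, k), (31, 29, x, z, m), (31, 29, x, z, p), (31, 29, x, z, s), (31, 29, x, z, x), (31, 31, d, v, k), (31, 31, d, v, m), (31, 31, d, v, p), (31, 31, d, v, s), (31, 31, d, v, x), (31, 32, x, m, k), (31, 32, x, m, m), (31, 32, x, m, p), (31, 32, x, m, s), (31, 32, x, m, x), (31, 5, c, t, k), (31, 5, c, t, m), (31, 5, c, t, p), (31, 5, c, t, s), (31, 5, c, t, x), (31, 5, p, a, k), (31, 5, p, a, m), (31, 5, p, a, p), (31, 5, p, a, s), (31, 5, p, a, x), (40, 17, q, a, b), (40, 17, q, a, m), (40, 17, q, a, p), (40, 17, q, a, r), (40, 17, q, a, z), (40, 8, c, s, b), (40, 8, c, s, m), (40, 8, c, s, p), (40, 8, c, s, r), (40, 8, c, s, z)}.
σ[G ≠ 31]: keep tuples satisfying G ≠ 31 → {(31, 14, a, a, k), (31, 14, a, a, m), (31, 14, a, a, p), (31, 14, a, a, s), (31, 14, a, a, x), (31, 29, x, z, k), (31, 29, x, z, m), (31, 29, x, z, p), (31, 29, x, z, s), (31, 29, x, z, x), (31, 32, x, m, k), (31, 32, x, m, m), (31, 32, x, m, p), (31, 32, x, m, s), (31, 32, x, m, x), (31, 5, c, t, k), (31, 5, c, t, m), (31, 5, c, t, p), (31, 5, c, t, s), (31, 5, c, t, x), (31, 5, p, a, k), (31, 5, p, a, m), (31, 5, p, a, p), (31, 5, p, a, s), (31, 5, p, a, x), (40, 17, q, a, b), (40, 17, q, a, m), (40, 17, q, a, p), (40, 17, q, a, r), (40, 17, q, a, z), (40, 8, c, s, b), (40, 8, c, s, m), (40, 8, c, s, p), (40, 8, c, s, r), (40, 8, c, s, z)}
σ[D ≥ 40]: keep tuples satisfying D ≥ 40 → {(40, 17, q, a, b), (40, 17, q, a, m), (40, 17, q, a, p), (40, 17, q, a, r), (40, 17, q, a, z), (40, 8, c, s, b), (40, 8, c, s, m), (40, 8, c, s, p), (40, 8, c, s, r), (40, 8, c, s, z)}
Projecting to F, D, C: {(b, 40, a), (b, 40, s), (m, 40, a), (m, 40, s), (p, 40, a), (p, 40, s), (r, 40, a), (r, 40, s), (z, 40, a), (z, 40, s)}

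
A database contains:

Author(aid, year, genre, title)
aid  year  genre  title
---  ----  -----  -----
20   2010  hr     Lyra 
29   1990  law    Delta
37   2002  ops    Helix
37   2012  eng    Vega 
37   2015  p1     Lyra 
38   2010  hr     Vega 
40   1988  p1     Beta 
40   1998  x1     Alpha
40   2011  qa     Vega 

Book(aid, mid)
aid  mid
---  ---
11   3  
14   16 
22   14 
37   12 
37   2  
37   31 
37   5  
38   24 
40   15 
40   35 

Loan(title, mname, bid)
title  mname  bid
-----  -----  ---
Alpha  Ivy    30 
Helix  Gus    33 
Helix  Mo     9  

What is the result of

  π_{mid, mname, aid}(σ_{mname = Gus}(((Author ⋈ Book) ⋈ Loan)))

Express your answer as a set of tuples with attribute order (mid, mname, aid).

Author ⋈ Book (natural join on aid): {(37, 2002, ops, Helix, 12), (37, 2002, ops, Helix, 2), (37, 2002, ops, Helix, 31), (37, 2002, ops, Helix, 5), (37, 2012, eng, Vega, 12), (37, 2012, eng, Vega, 2), (37, 2012, eng, Vega, 31), (37, 2012, eng, Vega, 5), (37, 2015, p1, Lyra, 12), (37, 2015, p1, Lyra, 2), (37, 2015, p1, Lyra, 31), (37, 2015, p1, Lyra, 5), (38, 2010, hr, Vega, 24), (40, 1988, p1, Beta, 15), (40, 1988, p1, Beta, 35), (40, 1998, x1, Alpha, 15), (40, 1998, x1, Alpha, 35), (40, 2011, qa, Vega, 15), (40, 2011, qa, Vega, 35)}
(Author ⋈ Book) ⋈ Loan (natural join on title): {(37, 2002, ops, Helix, 12, Gus, 33), (37, 2002, ops, Helix, 12, Mo, 9), (37, 2002, ops, Helix, 2, Gus, 33), (37, 2002, ops, Helix, 2, Mo, 9), (37, 2002, ops, Helix, 31, Gus, 33), (37, 2002, ops, Helix, 31, Mo, 9), (37, 2002, ops, Helix, 5, Gus, 33), (37, 2002, ops, Helix, 5, Mo, 9), (40, 1998, x1, Alpha, 15, Ivy, 30), (40, 1998, x1, Alpha, 35, Ivy, 30)}
Selection mname = Gus: {(37, 2002, ops, Helix, 12, Gus, 33), (37, 2002, ops, Helix, 2, Gus, 33), (37, 2002, ops, Helix, 31, Gus, 33), (37, 2002, ops, Helix, 5, Gus, 33)}
π[mid, mname, aid]: project onto (mid, mname, aid) → {(12, Gus, 37), (2, Gus, 37), (31, Gus, 37), (5, Gus, 37)}

{(12, Gus, 37), (2, Gus, 37), (31, Gus, 37), (5, Gus, 37)}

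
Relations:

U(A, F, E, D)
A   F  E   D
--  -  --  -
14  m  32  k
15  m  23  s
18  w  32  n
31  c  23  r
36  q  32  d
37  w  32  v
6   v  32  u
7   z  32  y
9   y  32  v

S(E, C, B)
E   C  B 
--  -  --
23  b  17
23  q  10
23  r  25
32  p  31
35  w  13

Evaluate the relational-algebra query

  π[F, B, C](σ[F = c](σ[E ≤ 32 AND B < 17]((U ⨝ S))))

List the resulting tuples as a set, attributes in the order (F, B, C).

{(c, 10, q)}

Joining U and S on E yields {(14, m, 32, k, p, 31), (15, m, 23, s, b, 17), (15, m, 23, s, q, 10), (15, m, 23, s, r, 25), (18, w, 32, n, p, 31), (31, c, 23, r, b, 17), (31, c, 23, r, q, 10), (31, c, 23, r, r, 25), (36, q, 32, d, p, 31), (37, w, 32, v, p, 31), (6, v, 32, u, p, 31), (7, z, 32, y, p, 31), (9, y, 32, v, p, 31)}.
σ[E ≤ 32 AND B < 17]: keep tuples satisfying E ≤ 32 AND B < 17 → {(15, m, 23, s, q, 10), (31, c, 23, r, q, 10)}
σ[F = c]: keep tuples satisfying F = c → {(31, c, 23, r, q, 10)}
Keep only column(s) F, B, C: {(c, 10, q)}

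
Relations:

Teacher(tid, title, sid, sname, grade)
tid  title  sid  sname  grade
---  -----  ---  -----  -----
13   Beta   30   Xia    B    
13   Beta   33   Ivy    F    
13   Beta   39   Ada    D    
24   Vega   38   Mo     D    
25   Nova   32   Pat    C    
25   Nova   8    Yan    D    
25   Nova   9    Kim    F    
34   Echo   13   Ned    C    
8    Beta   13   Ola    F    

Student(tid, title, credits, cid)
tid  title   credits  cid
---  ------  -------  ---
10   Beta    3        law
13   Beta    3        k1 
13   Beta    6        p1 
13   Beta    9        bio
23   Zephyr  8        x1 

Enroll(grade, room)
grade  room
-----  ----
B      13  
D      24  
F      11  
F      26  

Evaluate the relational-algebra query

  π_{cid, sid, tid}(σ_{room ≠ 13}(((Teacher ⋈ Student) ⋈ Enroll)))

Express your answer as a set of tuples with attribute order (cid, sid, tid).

Joining Teacher and Student on tid, title yields {(13, Beta, 30, Xia, B, 3, k1), (13, Beta, 30, Xia, B, 6, p1), (13, Beta, 30, Xia, B, 9, bio), (13, Beta, 33, Ivy, F, 3, k1), (13, Beta, 33, Ivy, F, 6, p1), (13, Beta, 33, Ivy, F, 9, bio), (13, Beta, 39, Ada, D, 3, k1), (13, Beta, 39, Ada, D, 6, p1), (13, Beta, 39, Ada, D, 9, bio)}.
Joining (Teacher ⋈ Student) and Enroll on grade yields {(13, Beta, 30, Xia, B, 3, k1, 13), (13, Beta, 30, Xia, B, 6, p1, 13), (13, Beta, 30, Xia, B, 9, bio, 13), (13, Beta, 33, Ivy, F, 3, k1, 11), (13, Beta, 33, Ivy, F, 3, k1, 26), (13, Beta, 33, Ivy, F, 6, p1, 11), (13, Beta, 33, Ivy, F, 6, p1, 26), (13, Beta, 33, Ivy, F, 9, bio, 11), (13, Beta, 33, Ivy, F, 9, bio, 26), (13, Beta, 39, Ada, D, 3, k1, 24), (13, Beta, 39, Ada, D, 6, p1, 24), (13, Beta, 39, Ada, D, 9, bio, 24)}.
Apply σ_{room ≠ 13}; surviving tuples: {(13, Beta, 33, Ivy, F, 3, k1, 11), (13, Beta, 33, Ivy, F, 3, k1, 26), (13, Beta, 33, Ivy, F, 6, p1, 11), (13, Beta, 33, Ivy, F, 6, p1, 26), (13, Beta, 33, Ivy, F, 9, bio, 11), (13, Beta, 33, Ivy, F, 9, bio, 26), (13, Beta, 39, Ada, D, 3, k1, 24), (13, Beta, 39, Ada, D, 6, p1, 24), (13, Beta, 39, Ada, D, 9, bio, 24)}
Projecting to cid, sid, tid (3 duplicate(s) eliminated): {(bio, 33, 13), (bio, 39, 13), (k1, 33, 13), (k1, 39, 13), (p1, 33, 13), (p1, 39, 13)}

{(bio, 33, 13), (bio, 39, 13), (k1, 33, 13), (k1, 39, 13), (p1, 33, 13), (p1, 39, 13)}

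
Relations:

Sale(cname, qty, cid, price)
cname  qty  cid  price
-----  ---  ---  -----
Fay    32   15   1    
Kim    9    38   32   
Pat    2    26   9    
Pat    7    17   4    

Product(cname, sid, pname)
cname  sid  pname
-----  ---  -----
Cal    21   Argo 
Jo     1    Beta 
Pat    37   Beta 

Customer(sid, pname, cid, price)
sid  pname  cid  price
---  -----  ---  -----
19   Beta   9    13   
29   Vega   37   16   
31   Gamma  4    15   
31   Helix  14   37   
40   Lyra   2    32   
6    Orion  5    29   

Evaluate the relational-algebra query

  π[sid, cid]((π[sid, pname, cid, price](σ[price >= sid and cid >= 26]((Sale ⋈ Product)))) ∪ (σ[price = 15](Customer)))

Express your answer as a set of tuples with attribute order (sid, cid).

{(31, 4)}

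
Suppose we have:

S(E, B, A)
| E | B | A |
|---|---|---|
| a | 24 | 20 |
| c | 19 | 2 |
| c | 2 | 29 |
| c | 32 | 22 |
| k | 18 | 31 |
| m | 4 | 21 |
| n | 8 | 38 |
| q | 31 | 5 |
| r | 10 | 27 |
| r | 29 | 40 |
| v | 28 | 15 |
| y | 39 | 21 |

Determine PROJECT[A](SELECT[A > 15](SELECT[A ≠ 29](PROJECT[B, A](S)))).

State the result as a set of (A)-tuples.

{20, 21, 22, 27, 31, 38, 40}

Projecting to B, A: {(10, 27), (18, 31), (19, 2), (2, 29), (24, 20), (28, 15), (29, 40), (31, 5), (32, 22), (39, 21), (4, 21), (8, 38)}
Filtering on A ≠ 29 leaves {(10, 27), (18, 31), (19, 2), (24, 20), (28, 15), (29, 40), (31, 5), (32, 22), (39, 21), (4, 21), (8, 38)}.
Filtering on A > 15 leaves {(10, 27), (18, 31), (24, 20), (29, 40), (32, 22), (39, 21), (4, 21), (8, 38)}.
Projecting to A (1 duplicate(s) eliminated): {20, 21, 22, 27, 31, 38, 40}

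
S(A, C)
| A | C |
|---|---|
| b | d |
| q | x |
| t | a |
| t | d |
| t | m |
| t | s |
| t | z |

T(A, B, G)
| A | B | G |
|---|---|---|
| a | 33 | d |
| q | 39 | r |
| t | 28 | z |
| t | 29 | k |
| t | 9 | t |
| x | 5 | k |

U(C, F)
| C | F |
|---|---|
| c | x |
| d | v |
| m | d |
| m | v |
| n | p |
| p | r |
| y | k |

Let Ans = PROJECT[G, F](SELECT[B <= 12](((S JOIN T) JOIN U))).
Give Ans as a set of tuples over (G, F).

Natural join on A: {(q, x, 39, r), (t, a, 28, z), (t, a, 29, k), (t, a, 9, t), (t, d, 28, z), (t, d, 29, k), (t, d, 9, t), (t, m, 28, z), (t, m, 29, k), (t, m, 9, t), (t, s, 28, z), (t, s, 29, k), (t, s, 9, t), (t, z, 28, z), (t, z, 29, k), (t, z, 9, t)}
Natural join on C: {(t, d, 28, z, v), (t, d, 29, k, v), (t, d, 9, t, v), (t, m, 28, z, d), (t, m, 28, z, v), (t, m, 29, k, d), (t, m, 29, k, v), (t, m, 9, t, d), (t, m, 9, t, v)}
Selection B <= 12: {(t, d, 9, t, v), (t, m, 9, t, d), (t, m, 9, t, v)}
π[G, F]: project onto (G, F) (1 duplicate(s) eliminated) → {(t, d), (t, v)}

{(t, d), (t, v)}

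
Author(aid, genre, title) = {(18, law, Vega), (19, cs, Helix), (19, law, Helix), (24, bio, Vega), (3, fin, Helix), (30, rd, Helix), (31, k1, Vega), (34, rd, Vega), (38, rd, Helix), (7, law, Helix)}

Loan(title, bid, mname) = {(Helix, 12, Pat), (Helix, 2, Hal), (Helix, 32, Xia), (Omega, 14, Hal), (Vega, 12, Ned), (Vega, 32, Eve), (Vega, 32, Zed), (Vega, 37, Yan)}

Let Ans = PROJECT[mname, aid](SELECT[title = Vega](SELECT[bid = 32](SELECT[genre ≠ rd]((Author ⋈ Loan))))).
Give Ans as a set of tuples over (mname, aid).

Author ⋈ Loan (natural join on title): {(18, law, Vega, 12, Ned), (18, law, Vega, 32, Eve), (18, law, Vega, 32, Zed), (18, law, Vega, 37, Yan), (19, cs, Helix, 12, Pat), (19, cs, Helix, 2, Hal), (19, cs, Helix, 32, Xia), (19, law, Helix, 12, Pat), (19, law, Helix, 2, Hal), (19, law, Helix, 32, Xia), (24, bio, Vega, 12, Ned), (24, bio, Vega, 32, Eve), (24, bio, Vega, 32, Zed), (24, bio, Vega, 37, Yan), (3, fin, Helix, 12, Pat), (3, fin, Helix, 2, Hal), (3, fin, Helix, 32, Xia), (30, rd, Helix, 12, Pat), (30, rd, Helix, 2, Hal), (30, rd, Helix, 32, Xia), (31, k1, Vega, 12, Ned), (31, k1, Vega, 32, Eve), (31, k1, Vega, 32, Zed), (31, k1, Vega, 37, Yan), (34, rd, Vega, 12, Ned), (34, rd, Vega, 32, Eve), (34, rd, Vega, 32, Zed), (34, rd, Vega, 37, Yan), (38, rd, Helix, 12, Pat), (38, rd, Helix, 2, Hal), (38, rd, Helix, 32, Xia), (7, law, Helix, 12, Pat), (7, law, Helix, 2, Hal), (7, law, Helix, 32, Xia)}
Selection genre ≠ rd: {(18, law, Vega, 12, Ned), (18, law, Vega, 32, Eve), (18, law, Vega, 32, Zed), (18, law, Vega, 37, Yan), (19, cs, Helix, 12, Pat), (19, cs, Helix, 2, Hal), (19, cs, Helix, 32, Xia), (19, law, Helix, 12, Pat), (19, law, Helix, 2, Hal), (19, law, Helix, 32, Xia), (24, bio, Vega, 12, Ned), (24, bio, Vega, 32, Eve), (24, bio, Vega, 32, Zed), (24, bio, Vega, 37, Yan), (3, fin, Helix, 12, Pat), (3, fin, Helix, 2, Hal), (3, fin, Helix, 32, Xia), (31, k1, Vega, 12, Ned), (31, k1, Vega, 32, Eve), (31, k1, Vega, 32, Zed), (31, k1, Vega, 37, Yan), (7, law, Helix, 12, Pat), (7, law, Helix, 2, Hal), (7, law, Helix, 32, Xia)}
Selection bid = 32: {(18, law, Vega, 32, Eve), (18, law, Vega, 32, Zed), (19, cs, Helix, 32, Xia), (19, law, Helix, 32, Xia), (24, bio, Vega, 32, Eve), (24, bio, Vega, 32, Zed), (3, fin, Helix, 32, Xia), (31, k1, Vega, 32, Eve), (31, k1, Vega, 32, Zed), (7, law, Helix, 32, Xia)}
Selection title = Vega: {(18, law, Vega, 32, Eve), (18, law, Vega, 32, Zed), (24, bio, Vega, 32, Eve), (24, bio, Vega, 32, Zed), (31, k1, Vega, 32, Eve), (31, k1, Vega, 32, Zed)}
π[mname, aid]: project onto (mname, aid) → {(Eve, 18), (Eve, 24), (Eve, 31), (Zed, 18), (Zed, 24), (Zed, 31)}

{(Eve, 18), (Eve, 24), (Eve, 31), (Zed, 18), (Zed, 24), (Zed, 31)}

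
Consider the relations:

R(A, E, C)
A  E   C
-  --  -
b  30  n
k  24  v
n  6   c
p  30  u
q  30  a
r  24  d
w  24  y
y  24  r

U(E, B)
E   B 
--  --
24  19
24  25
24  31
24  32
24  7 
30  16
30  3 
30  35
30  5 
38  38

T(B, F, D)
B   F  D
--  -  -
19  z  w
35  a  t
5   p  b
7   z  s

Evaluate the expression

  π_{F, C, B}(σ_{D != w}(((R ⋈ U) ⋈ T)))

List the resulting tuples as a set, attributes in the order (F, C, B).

{(a, a, 35), (a, n, 35), (a, u, 35), (p, a, 5), (p, n, 5), (p, u, 5), (z, d, 7), (z, r, 7), (z, v, 7), (z, y, 7)}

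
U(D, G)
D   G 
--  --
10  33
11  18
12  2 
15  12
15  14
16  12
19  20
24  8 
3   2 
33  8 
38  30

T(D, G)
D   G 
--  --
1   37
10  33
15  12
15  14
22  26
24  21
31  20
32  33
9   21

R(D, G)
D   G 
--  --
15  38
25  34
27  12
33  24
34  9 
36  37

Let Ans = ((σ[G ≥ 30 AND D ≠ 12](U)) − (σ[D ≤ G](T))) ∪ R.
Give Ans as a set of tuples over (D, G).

{(15, 38), (25, 34), (27, 12), (33, 24), (34, 9), (36, 37), (38, 30)}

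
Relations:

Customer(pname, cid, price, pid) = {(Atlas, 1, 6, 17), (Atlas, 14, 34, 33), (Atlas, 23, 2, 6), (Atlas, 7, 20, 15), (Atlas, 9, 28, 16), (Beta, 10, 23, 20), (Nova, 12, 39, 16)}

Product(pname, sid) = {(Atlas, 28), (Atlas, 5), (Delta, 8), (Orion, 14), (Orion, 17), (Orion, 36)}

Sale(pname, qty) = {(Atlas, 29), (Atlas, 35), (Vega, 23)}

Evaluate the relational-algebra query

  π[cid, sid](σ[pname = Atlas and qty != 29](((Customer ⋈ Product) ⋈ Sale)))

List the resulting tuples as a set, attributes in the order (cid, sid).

Joining Customer and Product on pname yields {(Atlas, 1, 6, 17, 28), (Atlas, 1, 6, 17, 5), (Atlas, 14, 34, 33, 28), (Atlas, 14, 34, 33, 5), (Atlas, 23, 2, 6, 28), (Atlas, 23, 2, 6, 5), (Atlas, 7, 20, 15, 28), (Atlas, 7, 20, 15, 5), (Atlas, 9, 28, 16, 28), (Atlas, 9, 28, 16, 5)}.
Joining (Customer ⋈ Product) and Sale on pname yields {(Atlas, 1, 6, 17, 28, 29), (Atlas, 1, 6, 17, 28, 35), (Atlas, 1, 6, 17, 5, 29), (Atlas, 1, 6, 17, 5, 35), (Atlas, 14, 34, 33, 28, 29), (Atlas, 14, 34, 33, 28, 35), (Atlas, 14, 34, 33, 5, 29), (Atlas, 14, 34, 33, 5, 35), (Atlas, 23, 2, 6, 28, 29), (Atlas, 23, 2, 6, 28, 35), (Atlas, 23, 2, 6, 5, 29), (Atlas, 23, 2, 6, 5, 35), (Atlas, 7, 20, 15, 28, 29), (Atlas, 7, 20, 15, 28, 35), (Atlas, 7, 20, 15, 5, 29), (Atlas, 7, 20, 15, 5, 35), (Atlas, 9, 28, 16, 28, 29), (Atlas, 9, 28, 16, 28, 35), (Atlas, 9, 28, 16, 5, 29), (Atlas, 9, 28, 16, 5, 35)}.
Apply σ_{pname = Atlas and qty != 29}; surviving tuples: {(Atlas, 1, 6, 17, 28, 35), (Atlas, 1, 6, 17, 5, 35), (Atlas, 14, 34, 33, 28, 35), (Atlas, 14, 34, 33, 5, 35), (Atlas, 23, 2, 6, 28, 35), (Atlas, 23, 2, 6, 5, 35), (Atlas, 7, 20, 15, 28, 35), (Atlas, 7, 20, 15, 5, 35), (Atlas, 9, 28, 16, 28, 35), (Atlas, 9, 28, 16, 5, 35)}
π[cid, sid]: project onto (cid, sid) → {(1, 28), (1, 5), (14, 28), (14, 5), (23, 28), (23, 5), (7, 28), (7, 5), (9, 28), (9, 5)}

{(1, 28), (1, 5), (14, 28), (14, 5), (23, 28), (23, 5), (7, 28), (7, 5), (9, 28), (9, 5)}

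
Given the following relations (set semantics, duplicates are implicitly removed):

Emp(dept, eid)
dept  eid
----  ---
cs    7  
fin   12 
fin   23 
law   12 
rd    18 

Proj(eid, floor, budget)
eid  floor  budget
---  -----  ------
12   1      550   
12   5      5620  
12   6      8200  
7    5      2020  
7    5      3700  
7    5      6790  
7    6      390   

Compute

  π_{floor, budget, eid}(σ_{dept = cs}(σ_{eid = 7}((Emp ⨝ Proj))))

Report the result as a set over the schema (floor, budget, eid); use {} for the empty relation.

{(5, 2020, 7), (5, 3700, 7), (5, 6790, 7), (6, 390, 7)}

Natural join on eid: {(cs, 7, 5, 2020), (cs, 7, 5, 3700), (cs, 7, 5, 6790), (cs, 7, 6, 390), (fin, 12, 1, 550), (fin, 12, 5, 5620), (fin, 12, 6, 8200), (law, 12, 1, 550), (law, 12, 5, 5620), (law, 12, 6, 8200)}
Selection eid = 7: {(cs, 7, 5, 2020), (cs, 7, 5, 3700), (cs, 7, 5, 6790), (cs, 7, 6, 390)}
Selection dept = cs: {(cs, 7, 5, 2020), (cs, 7, 5, 3700), (cs, 7, 5, 6790), (cs, 7, 6, 390)}
Keep only column(s) floor, budget, eid: {(5, 2020, 7), (5, 3700, 7), (5, 6790, 7), (6, 390, 7)}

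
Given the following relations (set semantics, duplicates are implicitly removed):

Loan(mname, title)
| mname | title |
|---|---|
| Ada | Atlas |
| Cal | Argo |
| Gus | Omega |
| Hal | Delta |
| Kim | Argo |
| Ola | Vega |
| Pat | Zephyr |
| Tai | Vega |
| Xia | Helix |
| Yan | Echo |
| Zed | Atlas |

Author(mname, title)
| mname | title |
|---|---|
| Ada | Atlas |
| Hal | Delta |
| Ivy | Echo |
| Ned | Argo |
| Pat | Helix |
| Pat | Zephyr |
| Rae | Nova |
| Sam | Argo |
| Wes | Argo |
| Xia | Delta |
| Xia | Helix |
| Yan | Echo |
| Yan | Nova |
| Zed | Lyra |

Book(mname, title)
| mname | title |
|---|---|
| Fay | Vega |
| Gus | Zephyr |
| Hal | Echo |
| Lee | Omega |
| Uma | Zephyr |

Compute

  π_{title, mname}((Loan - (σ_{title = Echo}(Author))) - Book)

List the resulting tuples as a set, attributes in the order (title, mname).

{(Argo, Cal), (Argo, Kim), (Atlas, Ada), (Atlas, Zed), (Delta, Hal), (Helix, Xia), (Omega, Gus), (Vega, Ola), (Vega, Tai), (Zephyr, Pat)}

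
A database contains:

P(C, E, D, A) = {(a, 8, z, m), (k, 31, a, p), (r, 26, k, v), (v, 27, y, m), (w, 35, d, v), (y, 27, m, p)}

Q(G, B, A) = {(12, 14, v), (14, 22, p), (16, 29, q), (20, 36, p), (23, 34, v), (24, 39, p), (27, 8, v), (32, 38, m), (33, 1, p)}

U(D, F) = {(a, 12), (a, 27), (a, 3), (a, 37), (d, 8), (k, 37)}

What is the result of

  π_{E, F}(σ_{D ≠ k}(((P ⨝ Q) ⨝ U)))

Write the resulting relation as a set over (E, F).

{(31, 12), (31, 27), (31, 3), (31, 37), (35, 8)}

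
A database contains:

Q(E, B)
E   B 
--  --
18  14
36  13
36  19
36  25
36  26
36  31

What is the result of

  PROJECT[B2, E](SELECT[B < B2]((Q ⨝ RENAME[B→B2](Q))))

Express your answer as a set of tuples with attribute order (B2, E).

ρ[B→B2]: schema becomes (E, B2); tuples unchanged.
Joining Q and RENAME[B→B2](Q) on E yields {(18, 14, 14), (36, 13, 13), (36, 13, 19), (36, 13, 25), (36, 13, 26), (36, 13, 31), (36, 19, 13), (36, 19, 19), (36, 19, 25), (36, 19, 26), (36, 19, 31), (36, 25, 13), (36, 25, 19), (36, 25, 25), (36, 25, 26), (36, 25, 31), (36, 26, 13), (36, 26, 19), (36, 26, 25), (36, 26, 26), (36, 26, 31), (36, 31, 13), (36, 31, 19), (36, 31, 25), (36, 31, 26), (36, 31, 31)}.
Selection B < B2: {(36, 13, 19), (36, 13, 25), (36, 13, 26), (36, 13, 31), (36, 19, 25), (36, 19, 26), (36, 19, 31), (36, 25, 26), (36, 25, 31), (36, 26, 31)}
π_{B2, E} gives {(19, 36), (25, 36), (26, 36), (31, 36)} (6 duplicate(s) eliminated).

{(19, 36), (25, 36), (26, 36), (31, 36)}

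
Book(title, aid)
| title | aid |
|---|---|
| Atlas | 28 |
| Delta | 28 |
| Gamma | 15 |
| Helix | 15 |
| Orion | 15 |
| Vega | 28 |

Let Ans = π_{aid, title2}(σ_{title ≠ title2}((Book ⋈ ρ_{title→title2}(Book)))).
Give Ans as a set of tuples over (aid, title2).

ρ[title→title2]: schema becomes (title2, aid); tuples unchanged.
Natural join on aid: {(Atlas, 28, Atlas), (Atlas, 28, Delta), (Atlas, 28, Vega), (Delta, 28, Atlas), (Delta, 28, Delta), (Delta, 28, Vega), (Gamma, 15, Gamma), (Gamma, 15, Helix), (Gamma, 15, Orion), (Helix, 15, Gamma), (Helix, 15, Helix), (Helix, 15, Orion), (Orion, 15, Gamma), (Orion, 15, Helix), (Orion, 15, Orion), (Vega, 28, Atlas), (Vega, 28, Delta), (Vega, 28, Vega)}
Filtering on title ≠ title2 leaves {(Atlas, 28, Delta), (Atlas, 28, Vega), (Delta, 28, Atlas), (Delta, 28, Vega), (Gamma, 15, Helix), (Gamma, 15, Orion), (Helix, 15, Gamma), (Helix, 15, Orion), (Orion, 15, Gamma), (Orion, 15, Helix), (Vega, 28, Atlas), (Vega, 28, Delta)}.
Projecting to aid, title2 (6 duplicate(s) eliminated): {(15, Gamma), (15, Helix), (15, Orion), (28, Atlas), (28, Delta), (28, Vega)}

{(15, Gamma), (15, Helix), (15, Orion), (28, Atlas), (28, Delta), (28, Vega)}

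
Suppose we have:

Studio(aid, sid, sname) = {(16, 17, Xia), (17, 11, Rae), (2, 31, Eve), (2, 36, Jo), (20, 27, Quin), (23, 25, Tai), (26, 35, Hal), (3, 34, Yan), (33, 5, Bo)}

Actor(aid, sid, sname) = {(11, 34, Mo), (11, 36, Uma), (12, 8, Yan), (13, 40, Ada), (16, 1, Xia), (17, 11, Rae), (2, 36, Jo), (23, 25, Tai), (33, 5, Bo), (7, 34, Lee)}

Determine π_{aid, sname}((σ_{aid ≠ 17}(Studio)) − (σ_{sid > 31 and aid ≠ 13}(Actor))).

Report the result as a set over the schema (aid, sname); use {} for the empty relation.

Filtering on aid ≠ 17 leaves {(16, 17, Xia), (2, 31, Eve), (2, 36, Jo), (20, 27, Quin), (23, 25, Tai), (26, 35, Hal), (3, 34, Yan), (33, 5, Bo)}.
Filtering on sid > 31 and aid ≠ 13 leaves {(11, 34, Mo), (11, 36, Uma), (2, 36, Jo), (7, 34, Lee)}.
Set difference of the two operands is {(16, 17, Xia), (2, 31, Eve), (20, 27, Quin), (23, 25, Tai), (26, 35, Hal), (3, 34, Yan), (33, 5, Bo)}.
Keep only column(s) aid, sname: {(16, Xia), (2, Eve), (20, Quin), (23, Tai), (26, Hal), (3, Yan), (33, Bo)}

{(16, Xia), (2, Eve), (20, Quin), (23, Tai), (26, Hal), (3, Yan), (33, Bo)}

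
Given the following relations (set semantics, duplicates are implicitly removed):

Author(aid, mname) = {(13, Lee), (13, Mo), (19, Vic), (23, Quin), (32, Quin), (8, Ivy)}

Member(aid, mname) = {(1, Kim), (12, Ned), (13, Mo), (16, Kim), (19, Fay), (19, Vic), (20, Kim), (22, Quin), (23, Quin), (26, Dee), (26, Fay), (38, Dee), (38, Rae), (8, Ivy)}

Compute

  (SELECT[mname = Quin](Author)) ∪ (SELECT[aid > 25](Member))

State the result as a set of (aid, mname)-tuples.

Apply σ_{mname = Quin}; surviving tuples: {(23, Quin), (32, Quin)}
Apply σ_{aid > 25}; surviving tuples: {(26, Dee), (26, Fay), (38, Dee), (38, Rae)}
Union: {(23, Quin), (32, Quin)} with {(26, Dee), (26, Fay), (38, Dee), (38, Rae)} → {(23, Quin), (26, Dee), (26, Fay), (32, Quin), (38, Dee), (38, Rae)}

{(23, Quin), (26, Dee), (26, Fay), (32, Quin), (38, Dee), (38, Rae)}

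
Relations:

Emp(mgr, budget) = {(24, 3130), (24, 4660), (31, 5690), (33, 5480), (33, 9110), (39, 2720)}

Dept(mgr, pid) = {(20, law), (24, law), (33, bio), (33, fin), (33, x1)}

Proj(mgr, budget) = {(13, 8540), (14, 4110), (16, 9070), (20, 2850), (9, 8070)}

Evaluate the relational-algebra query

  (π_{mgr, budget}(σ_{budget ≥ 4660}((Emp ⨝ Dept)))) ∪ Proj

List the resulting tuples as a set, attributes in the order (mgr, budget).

{(13, 8540), (14, 4110), (16, 9070), (20, 2850), (24, 4660), (33, 5480), (33, 9110), (9, 8070)}

Joining Emp and Dept on mgr yields {(24, 3130, law), (24, 4660, law), (33, 5480, bio), (33, 5480, fin), (33, 5480, x1), (33, 9110, bio), (33, 9110, fin), (33, 9110, x1)}.
Filtering on budget ≥ 4660 leaves {(24, 4660, law), (33, 5480, bio), (33, 5480, fin), (33, 5480, x1), (33, 9110, bio), (33, 9110, fin), (33, 9110, x1)}.
Keep only column(s) mgr, budget (4 duplicate(s) eliminated): {(24, 4660), (33, 5480), (33, 9110)}
Set union of the two operands is {(13, 8540), (14, 4110), (16, 9070), (20, 2850), (24, 4660), (33, 5480), (33, 9110), (9, 8070)}.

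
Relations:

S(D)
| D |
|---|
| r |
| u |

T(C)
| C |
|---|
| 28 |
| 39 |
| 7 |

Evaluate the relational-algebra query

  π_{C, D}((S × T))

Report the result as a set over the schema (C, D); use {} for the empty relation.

{(28, r), (28, u), (39, r), (39, u), (7, r), (7, u)}

S × T: Cartesian product, 2·3 = 6 tuples over (D, C).
π_{C, D} gives {(28, r), (28, u), (39, r), (39, u), (7, r), (7, u)}.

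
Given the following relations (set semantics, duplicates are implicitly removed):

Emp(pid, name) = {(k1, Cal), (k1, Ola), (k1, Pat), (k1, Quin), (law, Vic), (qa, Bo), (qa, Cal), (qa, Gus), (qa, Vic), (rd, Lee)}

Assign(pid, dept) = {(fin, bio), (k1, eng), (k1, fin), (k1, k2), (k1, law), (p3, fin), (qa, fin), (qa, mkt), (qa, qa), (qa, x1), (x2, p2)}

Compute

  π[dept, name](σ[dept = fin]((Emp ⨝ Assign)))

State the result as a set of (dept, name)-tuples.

{(fin, Bo), (fin, Cal), (fin, Gus), (fin, Ola), (fin, Pat), (fin, Quin), (fin, Vic)}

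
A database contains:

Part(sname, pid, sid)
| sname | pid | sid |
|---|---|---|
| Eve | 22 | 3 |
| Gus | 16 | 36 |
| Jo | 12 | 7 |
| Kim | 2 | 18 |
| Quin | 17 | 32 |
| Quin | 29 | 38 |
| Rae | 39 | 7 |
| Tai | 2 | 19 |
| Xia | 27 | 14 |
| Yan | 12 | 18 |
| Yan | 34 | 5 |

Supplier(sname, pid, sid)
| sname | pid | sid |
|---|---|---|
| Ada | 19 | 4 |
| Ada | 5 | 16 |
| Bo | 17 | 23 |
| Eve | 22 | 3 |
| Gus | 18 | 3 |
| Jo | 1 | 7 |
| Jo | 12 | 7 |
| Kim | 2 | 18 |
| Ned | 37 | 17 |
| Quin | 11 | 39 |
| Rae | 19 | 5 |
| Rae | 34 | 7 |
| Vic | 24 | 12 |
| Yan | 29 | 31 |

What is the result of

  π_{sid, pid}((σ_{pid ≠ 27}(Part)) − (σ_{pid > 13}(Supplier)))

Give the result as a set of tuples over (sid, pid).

Apply σ_{pid ≠ 27}; surviving tuples: {(Eve, 22, 3), (Gus, 16, 36), (Jo, 12, 7), (Kim, 2, 18), (Quin, 17, 32), (Quin, 29, 38), (Rae, 39, 7), (Tai, 2, 19), (Yan, 12, 18), (Yan, 34, 5)}
Apply σ_{pid > 13}; surviving tuples: {(Ada, 19, 4), (Bo, 17, 23), (Eve, 22, 3), (Gus, 18, 3), (Ned, 37, 17), (Rae, 19, 5), (Rae, 34, 7), (Vic, 24, 12), (Yan, 29, 31)}
Difference: {(Eve, 22, 3), (Gus, 16, 36), (Jo, 12, 7), (Kim, 2, 18), (Quin, 17, 32), (Quin, 29, 38), (Rae, 39, 7), (Tai, 2, 19), (Yan, 12, 18), (Yan, 34, 5)} with {(Ada, 19, 4), (Bo, 17, 23), (Eve, 22, 3), (Gus, 18, 3), (Ned, 37, 17), (Rae, 19, 5), (Rae, 34, 7), (Vic, 24, 12), (Yan, 29, 31)} → {(Gus, 16, 36), (Jo, 12, 7), (Kim, 2, 18), (Quin, 17, 32), (Quin, 29, 38), (Rae, 39, 7), (Tai, 2, 19), (Yan, 12, 18), (Yan, 34, 5)}
Projecting to sid, pid: {(18, 12), (18, 2), (19, 2), (32, 17), (36, 16), (38, 29), (5, 34), (7, 12), (7, 39)}

{(18, 12), (18, 2), (19, 2), (32, 17), (36, 16), (38, 29), (5, 34), (7, 12), (7, 39)}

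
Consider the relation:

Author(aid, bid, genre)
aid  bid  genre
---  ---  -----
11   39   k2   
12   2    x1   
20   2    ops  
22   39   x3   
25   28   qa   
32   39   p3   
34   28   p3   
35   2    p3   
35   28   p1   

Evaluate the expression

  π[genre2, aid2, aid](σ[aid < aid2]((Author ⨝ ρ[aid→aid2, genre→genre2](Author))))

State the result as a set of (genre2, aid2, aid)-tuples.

ρ[aid→aid2, genre→genre2]: schema becomes (aid2, bid, genre2); tuples unchanged.
Author ⋈ ρ[aid→aid2, genre→genre2](Author) (natural join on bid): {(11, 39, k2, 11, k2), (11, 39, k2, 22, x3), (11, 39, k2, 32, p3), (12, 2, x1, 12, x1), (12, 2, x1, 20, ops), (12, 2, x1, 35, p3), (20, 2, ops, 12, x1), (20, 2, ops, 20, ops), (20, 2, ops, 35, p3), (22, 39, x3, 11, k2), (22, 39, x3, 22, x3), (22, 39, x3, 32, p3), (25, 28, qa, 25, qa), (25, 28, qa, 34, p3), (25, 28, qa, 35, p1), (32, 39, p3, 11, k2), (32, 39, p3, 22, x3), (32, 39, p3, 32, p3), (34, 28, p3, 25, qa), (34, 28, p3, 34, p3), (34, 28, p3, 35, p1), (35, 2, p3, 12, x1), (35, 2, p3, 20, ops), (35, 2, p3, 35, p3), (35, 28, p1, 25, qa), (35, 28, p1, 34, p3), (35, 28, p1, 35, p1)}
Apply σ_{aid < aid2}; surviving tuples: {(11, 39, k2, 22, x3), (11, 39, k2, 32, p3), (12, 2, x1, 20, ops), (12, 2, x1, 35, p3), (20, 2, ops, 35, p3), (22, 39, x3, 32, p3), (25, 28, qa, 34, p3), (25, 28, qa, 35, p1), (34, 28, p3, 35, p1)}
π_{genre2, aid2, aid} gives {(ops, 20, 12), (p1, 35, 25), (p1, 35, 34), (p3, 32, 11), (p3, 32, 22), (p3, 34, 25), (p3, 35, 12), (p3, 35, 20), (x3, 22, 11)}.

{(ops, 20, 12), (p1, 35, 25), (p1, 35, 34), (p3, 32, 11), (p3, 32, 22), (p3, 34, 25), (p3, 35, 12), (p3, 35, 20), (x3, 22, 11)}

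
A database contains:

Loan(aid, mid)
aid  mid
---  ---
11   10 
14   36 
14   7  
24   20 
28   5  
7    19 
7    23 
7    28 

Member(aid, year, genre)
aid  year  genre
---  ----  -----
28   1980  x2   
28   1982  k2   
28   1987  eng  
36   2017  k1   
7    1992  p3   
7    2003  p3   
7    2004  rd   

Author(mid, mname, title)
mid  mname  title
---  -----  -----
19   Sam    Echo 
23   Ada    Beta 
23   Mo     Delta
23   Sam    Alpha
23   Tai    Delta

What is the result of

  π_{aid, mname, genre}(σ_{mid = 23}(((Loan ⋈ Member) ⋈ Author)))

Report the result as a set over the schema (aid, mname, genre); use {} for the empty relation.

Loan ⋈ Member (natural join on aid): {(28, 5, 1980, x2), (28, 5, 1982, k2), (28, 5, 1987, eng), (7, 19, 1992, p3), (7, 19, 2003, p3), (7, 19, 2004, rd), (7, 23, 1992, p3), (7, 23, 2003, p3), (7, 23, 2004, rd), (7, 28, 1992, p3), (7, 28, 2003, p3), (7, 28, 2004, rd)}
(Loan ⋈ Member) ⋈ Author (natural join on mid): {(7, 19, 1992, p3, Sam, Echo), (7, 19, 2003, p3, Sam, Echo), (7, 19, 2004, rd, Sam, Echo), (7, 23, 1992, p3, Ada, Beta), (7, 23, 1992, p3, Mo, Delta), (7, 23, 1992, p3, Sam, Alpha), (7, 23, 1992, p3, Tai, Delta), (7, 23, 2003, p3, Ada, Beta), (7, 23, 2003, p3, Mo, Delta), (7, 23, 2003, p3, Sam, Alpha), (7, 23, 2003, p3, Tai, Delta), (7, 23, 2004, rd, Ada, Beta), (7, 23, 2004, rd, Mo, Delta), (7, 23, 2004, rd, Sam, Alpha), (7, 23, 2004, rd, Tai, Delta)}
σ[mid = 23]: keep tuples satisfying mid = 23 → {(7, 23, 1992, p3, Ada, Beta), (7, 23, 1992, p3, Mo, Delta), (7, 23, 1992, p3, Sam, Alpha), (7, 23, 1992, p3, Tai, Delta), (7, 23, 2003, p3, Ada, Beta), (7, 23, 2003, p3, Mo, Delta), (7, 23, 2003, p3, Sam, Alpha), (7, 23, 2003, p3, Tai, Delta), (7, 23, 2004, rd, Ada, Beta), (7, 23, 2004, rd, Mo, Delta), (7, 23, 2004, rd, Sam, Alpha), (7, 23, 2004, rd, Tai, Delta)}
Projecting to aid, mname, genre (4 duplicate(s) eliminated): {(7, Ada, p3), (7, Ada, rd), (7, Mo, p3), (7, Mo, rd), (7, Sam, p3), (7, Sam, rd), (7, Tai, p3), (7, Tai, rd)}

{(7, Ada, p3), (7, Ada, rd), (7, Mo, p3), (7, Mo, rd), (7, Sam, p3), (7, Sam, rd), (7, Tai, p3), (7, Tai, rd)}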